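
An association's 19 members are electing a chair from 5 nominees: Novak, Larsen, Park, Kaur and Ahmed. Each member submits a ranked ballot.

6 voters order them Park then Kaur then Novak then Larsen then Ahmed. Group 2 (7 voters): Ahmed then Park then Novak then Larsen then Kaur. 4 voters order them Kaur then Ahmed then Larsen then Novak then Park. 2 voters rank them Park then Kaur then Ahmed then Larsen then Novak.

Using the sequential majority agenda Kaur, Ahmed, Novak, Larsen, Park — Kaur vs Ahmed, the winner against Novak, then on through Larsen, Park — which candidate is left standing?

Park

Round 1: Kaur vs Ahmed — 12–7, Kaur advances.
Round 2: Kaur vs Novak — 12–7, Kaur advances.
Round 3: Kaur vs Larsen — 12–7, Kaur advances.
Round 4: Kaur vs Park — 4–15, Park advances.
Park survives the agenda.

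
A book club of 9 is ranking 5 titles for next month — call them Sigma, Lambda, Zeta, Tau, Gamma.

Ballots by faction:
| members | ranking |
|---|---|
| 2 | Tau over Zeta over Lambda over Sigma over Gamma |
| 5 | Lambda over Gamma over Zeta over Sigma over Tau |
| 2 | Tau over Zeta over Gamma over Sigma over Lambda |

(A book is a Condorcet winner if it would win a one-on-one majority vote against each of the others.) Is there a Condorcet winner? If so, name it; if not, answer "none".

Lambda

Head-to-head results (9 members):
Sigma vs Lambda: Lambda, 7–2.
Sigma–Zeta: Zeta 9–0.
Sigma vs Tau: Sigma, 5–4.
Sigma vs Gamma: Gamma, 7–2.
Lambda vs Zeta: Lambda wins 5–4.
Lambda vs Tau: Lambda, 5–4.
Lambda vs Gamma: Lambda, 7–2.
Zeta vs Tau: Zeta wins 5–4.
Zeta vs Gamma: Gamma, 5–4.
Tau–Gamma: Gamma 5–4.
Lambda beats each of Sigma, Zeta, Tau, Gamma — Lambda is the Condorcet winner.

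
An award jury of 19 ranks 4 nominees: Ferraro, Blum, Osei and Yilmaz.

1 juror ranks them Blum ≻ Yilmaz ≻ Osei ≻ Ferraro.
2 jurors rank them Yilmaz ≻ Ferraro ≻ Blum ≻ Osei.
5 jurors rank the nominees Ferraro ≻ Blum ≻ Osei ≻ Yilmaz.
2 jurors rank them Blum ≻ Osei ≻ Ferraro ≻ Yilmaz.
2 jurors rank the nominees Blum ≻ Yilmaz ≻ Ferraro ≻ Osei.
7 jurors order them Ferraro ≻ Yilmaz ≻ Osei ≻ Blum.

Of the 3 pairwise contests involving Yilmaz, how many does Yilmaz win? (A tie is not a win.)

1

Yilmaz against each rival (19 jurors):
Yilmaz vs Ferraro: Ferraro, 14–5.
Yilmaz vs Blum: Blum wins 10–9.
Yilmaz vs Osei: Yilmaz wins 12–7.
Yilmaz beats Osei; loses to Ferraro, Blum — 1 pairwise win.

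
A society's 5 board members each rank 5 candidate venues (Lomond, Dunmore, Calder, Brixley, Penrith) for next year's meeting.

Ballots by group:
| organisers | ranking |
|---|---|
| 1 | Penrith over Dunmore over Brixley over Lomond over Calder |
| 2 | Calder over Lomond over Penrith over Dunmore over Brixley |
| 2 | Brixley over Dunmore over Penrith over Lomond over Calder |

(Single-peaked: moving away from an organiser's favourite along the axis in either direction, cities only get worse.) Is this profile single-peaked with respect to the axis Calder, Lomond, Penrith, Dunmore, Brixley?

yes

Axis positions: Calder=1, Lomond=2, Penrith=3, Dunmore=4, Brixley=5.
Group 1 (peak Penrith at position 3): ranking walks positions 3-4-5-2-1, expanding outward from the peak — single-peaked.
Group 2 (peak Calder at position 1): ranking walks positions 1-2-3-4-5, expanding outward from the peak — single-peaked.
Group 3 (peak Brixley at position 5): ranking walks positions 5-4-3-2-1, expanding outward from the peak — single-peaked.
Every ranking is single-peaked on this axis.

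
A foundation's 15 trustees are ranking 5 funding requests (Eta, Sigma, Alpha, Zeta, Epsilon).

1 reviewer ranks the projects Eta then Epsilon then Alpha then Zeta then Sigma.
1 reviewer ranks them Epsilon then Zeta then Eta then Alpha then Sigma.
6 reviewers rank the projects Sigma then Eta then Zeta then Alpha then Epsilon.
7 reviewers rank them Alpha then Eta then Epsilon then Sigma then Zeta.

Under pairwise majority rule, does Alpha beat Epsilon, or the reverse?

Alpha

Ballots ranking Alpha above Epsilon: 6 + 7 = 13.
Ballots ranking Epsilon above Alpha: 15 − 13 = 2.
Alpha wins the head-to-head 13–2.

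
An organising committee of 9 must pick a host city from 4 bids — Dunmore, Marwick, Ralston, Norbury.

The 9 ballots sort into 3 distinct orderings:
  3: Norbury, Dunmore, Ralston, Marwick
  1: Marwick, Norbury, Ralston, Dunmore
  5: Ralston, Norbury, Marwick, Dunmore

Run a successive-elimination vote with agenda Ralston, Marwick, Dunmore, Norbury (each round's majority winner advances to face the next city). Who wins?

Ralston

Round 1: Ralston vs Marwick — 8–1, Ralston advances.
Round 2: Ralston vs Dunmore — 6–3, Ralston advances.
Round 3: Ralston vs Norbury — 5–4, Ralston advances.
Ralston survives the agenda.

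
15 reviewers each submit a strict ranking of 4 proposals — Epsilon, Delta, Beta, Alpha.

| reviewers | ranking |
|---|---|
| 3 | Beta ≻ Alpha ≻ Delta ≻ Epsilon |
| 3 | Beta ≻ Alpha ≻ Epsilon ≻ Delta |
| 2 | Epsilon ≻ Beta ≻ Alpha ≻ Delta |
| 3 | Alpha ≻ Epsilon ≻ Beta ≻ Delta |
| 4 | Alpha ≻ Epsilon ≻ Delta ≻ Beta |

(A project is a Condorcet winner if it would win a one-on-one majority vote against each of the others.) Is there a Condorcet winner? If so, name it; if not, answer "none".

none

Head-to-head results (15 reviewers):
Epsilon vs Delta: Epsilon, 12–3.
Epsilon vs Beta: Epsilon wins 9–6.
Epsilon vs Alpha: Alpha, 13–2.
Delta–Beta: Beta 11–4.
Delta vs Alpha: Alpha wins 15–0.
Beta vs Alpha: Beta wins 8–7.
Every project loses at least once (Epsilon loses to Alpha; Delta loses to Epsilon; Beta loses to Epsilon; Alpha loses to Beta). The majority relation contains the cycle Epsilon → Beta → Alpha → Epsilon, so there is no Condorcet winner.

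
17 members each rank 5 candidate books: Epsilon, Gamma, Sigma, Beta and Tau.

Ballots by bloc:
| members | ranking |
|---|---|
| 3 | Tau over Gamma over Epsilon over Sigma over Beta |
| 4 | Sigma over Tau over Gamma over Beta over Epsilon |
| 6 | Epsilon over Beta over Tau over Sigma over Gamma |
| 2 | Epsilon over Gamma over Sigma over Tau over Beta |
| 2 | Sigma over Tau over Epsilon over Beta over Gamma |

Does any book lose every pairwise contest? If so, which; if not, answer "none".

Head-to-head results (17 members):
Epsilon vs Gamma: Epsilon preferred on 6+2+2 = 10 ballots; Epsilon wins 10–7.
Epsilon–Sigma: Epsilon 11–6.
Epsilon vs Beta: 3+6+2+2 = 13 for Epsilon, 4 for Beta — Epsilon by 13–4.
Epsilon vs Tau: 6+2 = 8 for Epsilon, 9 for Tau — Tau by 9–8.
Gamma vs Sigma: 3+2 = 5 for Gamma, 12 for Sigma — Sigma by 12–5.
Gamma vs Beta: 9 to 8, Gamma.
Gamma vs Tau: Tau, 15–2.
Sigma vs Beta: Sigma, 11–6.
Sigma vs Tau: Tau wins 9–8.
Beta vs Tau: Tau, 11–6.
Beta loses to every other book — it is the Condorcet loser.

Beta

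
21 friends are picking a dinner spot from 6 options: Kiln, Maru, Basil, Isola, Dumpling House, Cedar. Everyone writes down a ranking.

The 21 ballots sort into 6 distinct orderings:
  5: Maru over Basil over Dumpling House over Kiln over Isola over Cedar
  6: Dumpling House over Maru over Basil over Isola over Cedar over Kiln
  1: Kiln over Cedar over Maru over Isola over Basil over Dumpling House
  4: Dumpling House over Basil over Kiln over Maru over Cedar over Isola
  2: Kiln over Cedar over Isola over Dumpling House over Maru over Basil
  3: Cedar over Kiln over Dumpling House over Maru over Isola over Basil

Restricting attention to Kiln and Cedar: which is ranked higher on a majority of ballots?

Kiln

Ballots ranking Kiln above Cedar: 5 + 1 + 4 + 2 = 12.
Ballots ranking Cedar above Kiln: 21 − 12 = 9.
Kiln wins the head-to-head 12–9.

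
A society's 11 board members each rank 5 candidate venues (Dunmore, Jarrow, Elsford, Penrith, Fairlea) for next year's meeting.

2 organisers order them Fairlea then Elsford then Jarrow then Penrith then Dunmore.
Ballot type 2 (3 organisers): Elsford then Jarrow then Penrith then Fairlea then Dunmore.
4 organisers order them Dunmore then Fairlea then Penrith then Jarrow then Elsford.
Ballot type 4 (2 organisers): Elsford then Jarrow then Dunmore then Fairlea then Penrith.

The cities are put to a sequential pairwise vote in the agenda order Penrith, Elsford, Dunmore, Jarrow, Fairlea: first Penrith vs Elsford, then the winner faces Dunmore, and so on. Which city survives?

Fairlea

Round 1: Penrith vs Elsford — 4–7, Elsford advances.
Round 2: Elsford vs Dunmore — 7–4, Elsford advances.
Round 3: Elsford vs Jarrow — 7–4, Elsford advances.
Round 4: Elsford vs Fairlea — 5–6, Fairlea advances.
The agenda winner is Fairlea.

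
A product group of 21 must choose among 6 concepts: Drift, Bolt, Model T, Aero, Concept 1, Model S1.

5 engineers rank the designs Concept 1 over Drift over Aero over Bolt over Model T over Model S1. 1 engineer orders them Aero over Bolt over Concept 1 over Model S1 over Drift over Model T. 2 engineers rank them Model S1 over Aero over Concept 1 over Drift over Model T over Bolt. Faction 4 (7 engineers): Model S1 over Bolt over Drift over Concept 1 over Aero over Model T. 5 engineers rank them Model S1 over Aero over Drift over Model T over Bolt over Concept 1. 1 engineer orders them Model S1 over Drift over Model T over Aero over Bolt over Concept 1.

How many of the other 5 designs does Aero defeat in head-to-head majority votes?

2

Aero against each rival (21 engineers):
Aero vs Drift: Drift wins 13–8.
Aero vs Bolt: Aero, 14–7.
Aero vs Model T: Aero, 20–1.
Aero vs Concept 1: 9 to 12, Concept 1.
Aero vs Model S1: Aero is ranked higher on 5+1 = 6 ballots, Model S1 on 15. Model S1 wins 15–6.
Aero beats Bolt, Model T; loses to Drift, Concept 1, Model S1 — 2 pairwise wins.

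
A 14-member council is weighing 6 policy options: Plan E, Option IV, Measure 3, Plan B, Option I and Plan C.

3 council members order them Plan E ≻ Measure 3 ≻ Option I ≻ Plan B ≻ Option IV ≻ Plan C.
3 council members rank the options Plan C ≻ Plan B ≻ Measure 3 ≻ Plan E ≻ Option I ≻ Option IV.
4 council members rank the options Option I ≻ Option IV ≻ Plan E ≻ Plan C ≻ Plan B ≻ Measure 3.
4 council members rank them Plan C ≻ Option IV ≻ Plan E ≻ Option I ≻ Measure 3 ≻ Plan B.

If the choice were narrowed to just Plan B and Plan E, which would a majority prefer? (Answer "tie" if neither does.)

Plan E

Ballots ranking Plan B above Plan E: 3.
Ballots ranking Plan E above Plan B: 14 − 3 = 11.
Plan E wins the head-to-head 11–3.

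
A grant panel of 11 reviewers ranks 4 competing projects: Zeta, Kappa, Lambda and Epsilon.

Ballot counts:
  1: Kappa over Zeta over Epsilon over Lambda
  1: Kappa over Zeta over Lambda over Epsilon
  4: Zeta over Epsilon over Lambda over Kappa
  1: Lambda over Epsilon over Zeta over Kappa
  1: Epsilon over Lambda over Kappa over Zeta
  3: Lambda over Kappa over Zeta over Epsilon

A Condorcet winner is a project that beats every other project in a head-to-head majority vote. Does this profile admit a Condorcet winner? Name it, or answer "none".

Head-to-head results (11 reviewers):
Zeta vs Kappa: Zeta preferred on 4+1 = 5 ballots; Kappa wins 6–5.
Zeta vs Lambda: Zeta preferred on 1+1+4 = 6 ballots; Zeta wins 6–5.
Zeta vs Epsilon: Zeta is ranked higher on 1+1+4+3 = 9 ballots, Epsilon on 2. Zeta wins 9–2.
Kappa vs Lambda: 1+1 = 2 for Kappa, 9 for Lambda — Lambda by 9–2.
Kappa vs Epsilon: 5 to 6, Epsilon.
Lambda vs Epsilon: Lambda preferred on 1+1+3 = 5 ballots; Epsilon wins 6–5.
Every project loses at least once (Zeta loses to Kappa; Kappa loses to Lambda; Lambda loses to Zeta; Epsilon loses to Zeta). The majority relation contains the cycle Zeta > Lambda > Kappa > Zeta, so there is no Condorcet winner.

none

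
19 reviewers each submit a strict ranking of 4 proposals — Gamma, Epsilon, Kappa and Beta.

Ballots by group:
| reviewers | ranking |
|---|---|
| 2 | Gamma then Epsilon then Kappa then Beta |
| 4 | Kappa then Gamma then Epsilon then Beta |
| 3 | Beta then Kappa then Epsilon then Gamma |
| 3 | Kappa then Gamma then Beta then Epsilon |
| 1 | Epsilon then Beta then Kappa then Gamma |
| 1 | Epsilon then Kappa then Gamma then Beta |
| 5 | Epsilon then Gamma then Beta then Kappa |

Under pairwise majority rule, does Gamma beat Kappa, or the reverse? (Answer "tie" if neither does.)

Ballots ranking Gamma above Kappa: 2 + 5 = 7.
Ballots ranking Kappa above Gamma: 19 − 7 = 12.
Kappa wins the head-to-head 12–7.

Kappa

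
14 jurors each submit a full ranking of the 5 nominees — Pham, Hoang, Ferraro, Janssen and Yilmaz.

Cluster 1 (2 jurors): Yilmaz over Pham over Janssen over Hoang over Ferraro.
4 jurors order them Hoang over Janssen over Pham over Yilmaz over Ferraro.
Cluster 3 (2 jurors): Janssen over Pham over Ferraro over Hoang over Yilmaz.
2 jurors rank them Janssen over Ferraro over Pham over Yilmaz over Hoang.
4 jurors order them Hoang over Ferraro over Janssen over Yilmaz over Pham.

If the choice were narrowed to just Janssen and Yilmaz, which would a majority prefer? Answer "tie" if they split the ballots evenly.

Ballots ranking Janssen above Yilmaz: 4 + 2 + 2 + 4 = 12.
Ballots ranking Yilmaz above Janssen: 14 − 12 = 2.
Janssen wins the head-to-head 12–2.

Janssen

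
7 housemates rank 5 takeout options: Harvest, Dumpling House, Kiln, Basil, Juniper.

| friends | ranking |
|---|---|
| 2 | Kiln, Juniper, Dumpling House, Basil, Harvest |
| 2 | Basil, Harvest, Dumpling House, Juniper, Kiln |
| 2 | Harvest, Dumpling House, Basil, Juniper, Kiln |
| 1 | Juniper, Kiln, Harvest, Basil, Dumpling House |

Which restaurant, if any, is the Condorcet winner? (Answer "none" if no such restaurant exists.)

Pairwise majorities:
Harvest vs Dumpling House: Harvest is ranked higher on 2+2+1 = 5 ballots, Dumpling House on 2. Harvest wins 5–2.
Harvest–Kiln: Harvest 4–3.
Harvest vs Basil: Harvest is ranked higher on 2+1 = 3 ballots, Basil on 4. Basil wins 4–3.
Harvest vs Juniper: 2+2 = 4 for Harvest, 3 for Juniper — Harvest by 4–3.
Dumpling House vs Kiln: Dumpling House wins 4–3.
Dumpling House vs Basil: Dumpling House, 4–3.
Dumpling House vs Juniper: Dumpling House is ranked higher on 2+2 = 4 ballots, Juniper on 3. Dumpling House wins 4–3.
Kiln vs Basil: 2+1 = 3 for Kiln, 4 for Basil — Basil by 4–3.
Kiln vs Juniper: 2 for Kiln, 5 for Juniper — Juniper by 5–2.
Basil vs Juniper: Basil preferred on 2+2 = 4 ballots; Basil wins 4–3.
Every restaurant loses at least once (Harvest loses to Basil; Dumpling House loses to Harvest; Kiln loses to Harvest; Basil loses to Dumpling House; Juniper loses to Harvest). The majority relation contains the cycle Harvest > Dumpling House > Basil > Harvest, so there is no Condorcet winner.

none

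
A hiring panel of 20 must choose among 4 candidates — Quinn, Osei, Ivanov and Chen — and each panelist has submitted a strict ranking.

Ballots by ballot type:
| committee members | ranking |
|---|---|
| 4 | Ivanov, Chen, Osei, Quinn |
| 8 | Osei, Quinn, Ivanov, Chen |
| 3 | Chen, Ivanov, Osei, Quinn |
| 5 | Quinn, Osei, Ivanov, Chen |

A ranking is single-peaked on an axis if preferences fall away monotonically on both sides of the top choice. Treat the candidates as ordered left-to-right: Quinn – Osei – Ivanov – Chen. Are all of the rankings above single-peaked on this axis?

Axis positions: Quinn=1, Osei=2, Ivanov=3, Chen=4.
Ballot type 1 (peak Ivanov at position 3): ranking walks positions 3-4-2-1, expanding outward from the peak — single-peaked.
Ballot type 2 (peak Osei at position 2): ranking walks positions 2-1-3-4, expanding outward from the peak — single-peaked.
Ballot type 3 (peak Chen at position 4): ranking walks positions 4-3-2-1, expanding outward from the peak — single-peaked.
Ballot type 4 (peak Quinn at position 1): ranking walks positions 1-2-3-4, expanding outward from the peak — single-peaked.
Every ranking is single-peaked on this axis.

yes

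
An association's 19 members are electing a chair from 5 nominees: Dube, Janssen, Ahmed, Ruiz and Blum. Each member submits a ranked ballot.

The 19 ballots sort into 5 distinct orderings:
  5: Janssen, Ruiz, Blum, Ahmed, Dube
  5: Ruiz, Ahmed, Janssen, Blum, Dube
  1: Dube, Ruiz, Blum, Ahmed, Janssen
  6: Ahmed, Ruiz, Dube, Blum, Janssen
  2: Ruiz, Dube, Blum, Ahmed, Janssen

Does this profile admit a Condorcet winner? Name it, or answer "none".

Ruiz

Pairwise majorities:
Dube–Janssen: Janssen 10–9.
Dube vs Ahmed: Ahmed wins 16–3.
Dube vs Ruiz: Ruiz, 18–1.
Dube vs Blum: Blum, 10–9.
Janssen vs Ahmed: Ahmed, 14–5.
Janssen vs Ruiz: Ruiz, 14–5.
Janssen–Blum: Janssen 10–9.
Ahmed vs Ruiz: Ruiz, 13–6.
Ahmed vs Blum: Ahmed, 11–8.
Ruiz–Blum: Ruiz 19–0.
Only Ruiz has no losses; Ruiz is the Condorcet winner.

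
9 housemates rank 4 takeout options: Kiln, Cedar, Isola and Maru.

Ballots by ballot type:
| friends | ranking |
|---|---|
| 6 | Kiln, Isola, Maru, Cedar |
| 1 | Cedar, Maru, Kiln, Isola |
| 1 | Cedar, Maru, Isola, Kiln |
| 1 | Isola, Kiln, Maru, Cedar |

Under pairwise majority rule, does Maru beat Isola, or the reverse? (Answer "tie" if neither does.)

Isola

Ballots ranking Maru above Isola: 1 + 1 = 2.
Ballots ranking Isola above Maru: 9 − 2 = 7.
Isola wins the head-to-head 7–2.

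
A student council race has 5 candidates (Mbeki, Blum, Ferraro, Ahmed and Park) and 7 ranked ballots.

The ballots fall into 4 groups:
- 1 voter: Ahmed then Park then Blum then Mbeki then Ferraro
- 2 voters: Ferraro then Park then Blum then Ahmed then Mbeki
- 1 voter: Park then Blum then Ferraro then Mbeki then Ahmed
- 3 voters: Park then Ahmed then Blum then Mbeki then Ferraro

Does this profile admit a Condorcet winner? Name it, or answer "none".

Park

Check each pair by majority over 7 ballots:
Mbeki vs Blum: 0 to 7, Blum.
Mbeki vs Ferraro: 4 to 3, Mbeki.
Mbeki vs Ahmed: Mbeki preferred on 1 ballot; Ahmed wins 6–1.
Mbeki vs Park: 0 to 7, Park.
Blum vs Ferraro: Blum preferred on 1+1+3 = 5 ballots; Blum wins 5–2.
Blum vs Ahmed: Blum is ranked higher on 2+1 = 3 ballots, Ahmed on 4. Ahmed wins 4–3.
Blum vs Park: 0 to 7, Park.
Ferraro vs Ahmed: Ferraro is ranked higher on 2+1 = 3 ballots, Ahmed on 4. Ahmed wins 4–3.
Ferraro vs Park: Ferraro is ranked higher on 2 ballots, Park on 5. Park wins 5–2.
Ahmed vs Park: 1 to 6, Park.
Only Park has no losses; Park is the Condorcet winner.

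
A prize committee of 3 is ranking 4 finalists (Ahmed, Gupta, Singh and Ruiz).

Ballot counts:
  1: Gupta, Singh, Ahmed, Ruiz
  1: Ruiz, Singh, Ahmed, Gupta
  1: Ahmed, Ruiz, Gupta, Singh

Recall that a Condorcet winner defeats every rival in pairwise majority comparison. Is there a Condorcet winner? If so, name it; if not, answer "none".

Head-to-head results (3 jurors):
Ahmed–Gupta: Ahmed 2–1.
Ahmed–Singh: Singh 2–1.
Ahmed vs Ruiz: Ahmed, 2–1.
Gupta vs Singh: Gupta wins 2–1.
Gupta–Ruiz: Ruiz 2–1.
Singh vs Ruiz: Ruiz, 2–1.
No nominee is unbeaten: Ahmed loses to Singh; Gupta loses to Ahmed; Singh loses to Gupta; Ruiz loses to Ahmed. In particular Ahmed > Gupta > Singh > Ahmed is a majority cycle — no Condorcet winner exists.

none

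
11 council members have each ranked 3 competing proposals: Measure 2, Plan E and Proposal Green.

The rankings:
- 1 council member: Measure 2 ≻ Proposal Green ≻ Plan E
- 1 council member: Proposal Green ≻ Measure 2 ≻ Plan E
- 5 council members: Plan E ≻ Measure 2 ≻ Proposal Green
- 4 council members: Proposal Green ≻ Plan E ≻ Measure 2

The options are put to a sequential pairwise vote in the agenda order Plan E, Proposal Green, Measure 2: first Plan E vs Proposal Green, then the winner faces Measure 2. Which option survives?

Measure 2

Round 1: Plan E vs Proposal Green — 5–6, Proposal Green advances.
Round 2: Proposal Green vs Measure 2 — 5–6, Measure 2 advances.
Measure 2 survives the agenda.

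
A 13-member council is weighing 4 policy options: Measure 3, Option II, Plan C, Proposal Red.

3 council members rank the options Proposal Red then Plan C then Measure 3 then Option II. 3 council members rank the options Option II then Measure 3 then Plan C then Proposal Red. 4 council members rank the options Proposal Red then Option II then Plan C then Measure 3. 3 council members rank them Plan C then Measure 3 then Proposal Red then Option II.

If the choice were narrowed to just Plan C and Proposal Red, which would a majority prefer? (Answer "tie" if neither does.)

Ballots ranking Plan C above Proposal Red: 3 + 3 = 6.
Ballots ranking Proposal Red above Plan C: 13 − 6 = 7.
Proposal Red wins the head-to-head 7–6.

Proposal Red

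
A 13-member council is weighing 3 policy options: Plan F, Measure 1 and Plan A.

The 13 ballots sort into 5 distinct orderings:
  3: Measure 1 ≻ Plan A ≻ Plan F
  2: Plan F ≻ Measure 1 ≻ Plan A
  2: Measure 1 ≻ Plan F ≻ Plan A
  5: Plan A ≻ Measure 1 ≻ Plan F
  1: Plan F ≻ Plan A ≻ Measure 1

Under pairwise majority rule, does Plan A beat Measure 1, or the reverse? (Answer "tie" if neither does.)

Measure 1

Ballots ranking Plan A above Measure 1: 5 + 1 = 6.
Ballots ranking Measure 1 above Plan A: 13 − 6 = 7.
Measure 1 wins the head-to-head 7–6.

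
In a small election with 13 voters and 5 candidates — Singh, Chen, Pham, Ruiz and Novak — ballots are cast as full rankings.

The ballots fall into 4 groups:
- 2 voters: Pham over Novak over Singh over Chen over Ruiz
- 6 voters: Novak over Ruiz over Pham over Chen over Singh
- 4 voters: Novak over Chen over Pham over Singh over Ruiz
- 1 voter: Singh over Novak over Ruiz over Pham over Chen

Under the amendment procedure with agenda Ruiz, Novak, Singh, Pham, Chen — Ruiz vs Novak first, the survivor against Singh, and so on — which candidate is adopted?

Round 1: Ruiz vs Novak — 0–13, Novak advances.
Round 2: Novak vs Singh — 12–1, Novak advances.
Round 3: Novak vs Pham — 11–2, Novak advances.
Round 4: Novak vs Chen — 13–0, Novak advances.
The agenda winner is Novak.

Novak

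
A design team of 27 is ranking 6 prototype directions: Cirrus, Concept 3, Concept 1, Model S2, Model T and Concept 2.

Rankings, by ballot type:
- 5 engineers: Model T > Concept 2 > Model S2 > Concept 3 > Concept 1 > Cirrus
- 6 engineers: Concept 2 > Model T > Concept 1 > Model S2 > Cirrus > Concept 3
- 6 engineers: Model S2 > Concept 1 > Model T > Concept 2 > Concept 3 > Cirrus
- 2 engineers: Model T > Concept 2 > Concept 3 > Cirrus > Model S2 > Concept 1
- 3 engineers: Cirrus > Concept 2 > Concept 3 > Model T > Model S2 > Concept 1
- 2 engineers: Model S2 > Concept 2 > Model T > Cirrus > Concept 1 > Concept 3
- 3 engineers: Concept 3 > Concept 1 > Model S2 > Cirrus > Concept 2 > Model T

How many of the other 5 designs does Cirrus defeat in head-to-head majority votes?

0

Cirrus against each rival (27 engineers):
Cirrus vs Concept 3: Concept 3, 16–11.
Cirrus vs Concept 1: Cirrus preferred on 2+3+2 = 7 ballots; Concept 1 wins 20–7.
Cirrus vs Model S2: Cirrus is ranked higher on 2+3 = 5 ballots, Model S2 on 22. Model S2 wins 22–5.
Cirrus vs Model T: Cirrus is ranked higher on 3+3 = 6 ballots, Model T on 21. Model T wins 21–6.
Cirrus vs Concept 2: Cirrus is ranked higher on 3+3 = 6 ballots, Concept 2 on 21. Concept 2 wins 21–6.
Cirrus beats no one; loses to Concept 3, Concept 1, Model S2, Model T, Concept 2 — 0 pairwise wins.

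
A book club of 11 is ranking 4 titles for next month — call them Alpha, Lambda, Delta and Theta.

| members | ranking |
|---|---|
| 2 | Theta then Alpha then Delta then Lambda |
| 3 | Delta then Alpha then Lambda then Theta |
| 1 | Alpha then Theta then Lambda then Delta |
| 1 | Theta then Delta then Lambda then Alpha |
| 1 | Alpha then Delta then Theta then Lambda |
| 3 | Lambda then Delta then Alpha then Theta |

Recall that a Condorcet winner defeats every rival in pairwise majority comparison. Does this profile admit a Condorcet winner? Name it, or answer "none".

Pairwise majorities:
Alpha vs Lambda: Alpha wins 7–4.
Alpha vs Delta: Delta wins 7–4.
Alpha–Theta: Alpha 8–3.
Lambda vs Delta: Delta wins 7–4.
Lambda–Theta: Lambda 6–5.
Delta vs Theta: Delta, 7–4.
Delta beats each of Alpha, Lambda, Theta — Delta is the Condorcet winner.

Delta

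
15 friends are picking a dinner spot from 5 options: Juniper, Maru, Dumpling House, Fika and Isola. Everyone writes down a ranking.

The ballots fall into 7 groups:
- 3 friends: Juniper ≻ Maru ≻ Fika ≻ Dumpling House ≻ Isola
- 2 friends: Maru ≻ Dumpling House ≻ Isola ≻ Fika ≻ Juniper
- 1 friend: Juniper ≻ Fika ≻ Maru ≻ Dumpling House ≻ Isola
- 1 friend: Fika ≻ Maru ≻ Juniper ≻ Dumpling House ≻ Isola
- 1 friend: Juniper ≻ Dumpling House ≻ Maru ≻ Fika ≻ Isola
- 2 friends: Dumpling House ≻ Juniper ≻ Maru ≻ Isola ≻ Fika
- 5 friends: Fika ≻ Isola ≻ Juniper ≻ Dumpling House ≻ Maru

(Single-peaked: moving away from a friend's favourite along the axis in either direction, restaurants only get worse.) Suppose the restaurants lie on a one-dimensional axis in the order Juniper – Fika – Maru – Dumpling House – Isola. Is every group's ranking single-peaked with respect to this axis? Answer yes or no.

no

Axis positions: Juniper=1, Fika=2, Maru=3, Dumpling House=4, Isola=5.
Group 1: ranking walks positions 1-3-2-4-5; Maru is ranked above Fika even though Fika lies between Maru and the peak Juniper on the axis — preferences dip and rise again. Not single-peaked.
Group 2 (peak Maru at position 3): ranking walks positions 3-4-5-2-1, expanding outward from the peak — single-peaked.
Group 3 (peak Juniper at position 1): ranking walks positions 1-2-3-4-5, expanding outward from the peak — single-peaked.
Group 4 (peak Fika at position 2): ranking walks positions 2-3-1-4-5, expanding outward from the peak — single-peaked.
Group 5: ranking walks positions 1-4-3-2-5; Dumpling House is ranked above Fika even though Fika lies between Dumpling House and the peak Juniper on the axis — preferences dip and rise again. Not single-peaked.
Group 6: ranking walks positions 4-1-3-5-2; Juniper is ranked above Maru even though Maru lies between Juniper and the peak Dumpling House on the axis — preferences dip and rise again. Not single-peaked.
Group 7: ranking walks positions 2-5-1-4-3; Isola is ranked above Maru even though Maru lies between Isola and the peak Fika on the axis — preferences dip and rise again. Not single-peaked.
Group 1 violates single-peakedness, so the profile is not single-peaked on this axis.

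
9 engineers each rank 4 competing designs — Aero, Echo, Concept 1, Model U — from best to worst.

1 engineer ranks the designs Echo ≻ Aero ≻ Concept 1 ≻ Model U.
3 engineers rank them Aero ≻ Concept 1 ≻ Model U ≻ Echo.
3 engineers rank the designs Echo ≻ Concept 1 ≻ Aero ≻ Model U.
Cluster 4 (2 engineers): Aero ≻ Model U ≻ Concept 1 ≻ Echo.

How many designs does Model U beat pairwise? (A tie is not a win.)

Model U against each rival (9 engineers):
Model U vs Aero: Aero wins 9–0.
Model U vs Echo: Model U wins 5–4.
Model U–Concept 1: Concept 1 7–2.
Model U beats Echo; loses to Aero, Concept 1 — 1 pairwise win.

1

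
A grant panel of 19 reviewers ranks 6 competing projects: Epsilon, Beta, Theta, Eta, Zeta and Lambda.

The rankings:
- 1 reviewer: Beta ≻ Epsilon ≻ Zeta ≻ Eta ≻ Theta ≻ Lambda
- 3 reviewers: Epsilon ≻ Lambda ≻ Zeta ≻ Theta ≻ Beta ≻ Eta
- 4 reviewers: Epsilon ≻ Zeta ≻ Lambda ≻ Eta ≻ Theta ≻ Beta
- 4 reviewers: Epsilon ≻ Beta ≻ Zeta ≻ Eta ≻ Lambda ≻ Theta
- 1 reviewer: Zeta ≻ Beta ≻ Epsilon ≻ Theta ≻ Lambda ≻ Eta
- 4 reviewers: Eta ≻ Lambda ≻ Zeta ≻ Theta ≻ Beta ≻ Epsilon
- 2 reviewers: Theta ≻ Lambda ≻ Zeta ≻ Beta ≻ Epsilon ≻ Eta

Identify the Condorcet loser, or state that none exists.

Head-to-head results (19 reviewers):
Epsilon vs Beta: Epsilon wins 11–8.
Epsilon vs Theta: 1+3+4+4+1 = 13 for Epsilon, 6 for Theta — Epsilon by 13–6.
Epsilon vs Eta: 15 to 4, Epsilon.
Epsilon vs Zeta: 1+3+4+4 = 12 for Epsilon, 7 for Zeta — Epsilon by 12–7.
Epsilon vs Lambda: Epsilon, 13–6.
Beta–Theta: Theta 13–6.
Beta vs Eta: 1+3+4+1+2 = 11 for Beta, 8 for Eta — Beta by 11–8.
Beta vs Zeta: Zeta, 14–5.
Beta–Lambda: Lambda 13–6.
Theta vs Eta: 3+1+2 = 6 for Theta, 13 for Eta — Eta by 13–6.
Theta vs Zeta: 2 to 17, Zeta.
Theta–Lambda: Lambda 15–4.
Eta vs Zeta: Zeta wins 15–4.
Eta–Lambda: Lambda 10–9.
Zeta vs Lambda: Zeta is ranked higher on 1+4+4+1 = 10 ballots, Lambda on 9. Zeta wins 10–9.
No project is winless: Epsilon beats Beta; Beta beats Eta; Theta beats Beta; Eta beats Theta; Zeta beats Beta; Lambda beats Beta. There is no Condorcet loser.

none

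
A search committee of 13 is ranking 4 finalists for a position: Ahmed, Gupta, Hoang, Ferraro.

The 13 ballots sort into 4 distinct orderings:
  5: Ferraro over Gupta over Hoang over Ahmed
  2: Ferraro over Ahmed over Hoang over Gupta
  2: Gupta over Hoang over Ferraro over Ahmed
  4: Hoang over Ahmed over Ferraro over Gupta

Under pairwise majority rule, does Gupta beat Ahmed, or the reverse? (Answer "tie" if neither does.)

Gupta

Ballots ranking Gupta above Ahmed: 5 + 2 = 7.
Ballots ranking Ahmed above Gupta: 13 − 7 = 6.
Gupta wins the head-to-head 7–6.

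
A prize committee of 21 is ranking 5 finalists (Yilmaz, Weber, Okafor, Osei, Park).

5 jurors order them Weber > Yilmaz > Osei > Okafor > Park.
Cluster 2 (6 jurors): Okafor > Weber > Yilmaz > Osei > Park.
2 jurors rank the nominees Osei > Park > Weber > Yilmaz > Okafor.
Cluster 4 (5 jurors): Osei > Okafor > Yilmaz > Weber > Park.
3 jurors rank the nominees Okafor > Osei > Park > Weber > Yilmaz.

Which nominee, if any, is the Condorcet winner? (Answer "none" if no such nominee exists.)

Head-to-head results (21 jurors):
Yilmaz–Weber: Weber 16–5.
Yilmaz–Okafor: Okafor 14–7.
Yilmaz vs Osei: Yilmaz wins 11–10.
Yilmaz vs Park: Yilmaz wins 16–5.
Weber vs Okafor: Okafor, 14–7.
Weber vs Osei: Weber wins 11–10.
Weber vs Park: Weber, 16–5.
Okafor vs Osei: Osei, 12–9.
Okafor vs Park: Okafor, 19–2.
Osei vs Park: Osei wins 21–0.
No nominee is unbeaten: Yilmaz loses to Weber; Weber loses to Okafor; Okafor loses to Osei; Osei loses to Yilmaz; Park loses to Yilmaz. In particular Yilmaz → Osei → Okafor → Yilmaz is a majority cycle — no Condorcet winner exists.

none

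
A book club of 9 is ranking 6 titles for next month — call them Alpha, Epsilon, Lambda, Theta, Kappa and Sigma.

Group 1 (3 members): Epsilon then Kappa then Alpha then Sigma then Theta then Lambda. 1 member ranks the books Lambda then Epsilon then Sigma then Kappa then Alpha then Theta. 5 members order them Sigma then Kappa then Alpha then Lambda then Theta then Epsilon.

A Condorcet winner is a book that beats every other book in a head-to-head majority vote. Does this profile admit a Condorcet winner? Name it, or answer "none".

Sigma

Check each pair by majority over 9 ballots:
Alpha vs Epsilon: Alpha preferred on 5 ballots; Alpha wins 5–4.
Alpha vs Lambda: Alpha, 8–1.
Alpha vs Theta: Alpha wins 9–0.
Alpha vs Kappa: Kappa wins 9–0.
Alpha vs Sigma: 3 for Alpha, 6 for Sigma — Sigma by 6–3.
Epsilon vs Lambda: Lambda, 6–3.
Epsilon vs Theta: 3+1 = 4 for Epsilon, 5 for Theta — Theta by 5–4.
Epsilon vs Kappa: Epsilon preferred on 3+1 = 4 ballots; Kappa wins 5–4.
Epsilon vs Sigma: Epsilon is ranked higher on 3+1 = 4 ballots, Sigma on 5. Sigma wins 5–4.
Lambda–Theta: Lambda 6–3.
Lambda–Kappa: Kappa 8–1.
Lambda–Sigma: Sigma 8–1.
Theta–Kappa: Kappa 9–0.
Theta vs Sigma: Sigma, 9–0.
Kappa–Sigma: Sigma 6–3.
Only Sigma has no losses; Sigma is the Condorcet winner.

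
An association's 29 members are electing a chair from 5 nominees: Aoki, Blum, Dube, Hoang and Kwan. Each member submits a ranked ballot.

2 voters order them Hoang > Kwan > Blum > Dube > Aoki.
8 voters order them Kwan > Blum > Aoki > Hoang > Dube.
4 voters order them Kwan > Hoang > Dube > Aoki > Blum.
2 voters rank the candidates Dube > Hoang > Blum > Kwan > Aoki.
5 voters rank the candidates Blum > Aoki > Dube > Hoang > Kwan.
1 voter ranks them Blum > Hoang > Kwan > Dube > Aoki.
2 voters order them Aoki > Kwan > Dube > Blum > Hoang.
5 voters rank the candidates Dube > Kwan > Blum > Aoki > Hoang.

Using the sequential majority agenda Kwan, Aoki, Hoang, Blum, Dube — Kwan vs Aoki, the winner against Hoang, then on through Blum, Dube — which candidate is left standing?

Kwan

Round 1: Kwan vs Aoki — 22–7, Kwan advances.
Round 2: Kwan vs Hoang — 19–10, Kwan advances.
Round 3: Kwan vs Blum — 21–8, Kwan advances.
Round 4: Kwan vs Dube — 17–12, Kwan advances.
Kwan survives the agenda.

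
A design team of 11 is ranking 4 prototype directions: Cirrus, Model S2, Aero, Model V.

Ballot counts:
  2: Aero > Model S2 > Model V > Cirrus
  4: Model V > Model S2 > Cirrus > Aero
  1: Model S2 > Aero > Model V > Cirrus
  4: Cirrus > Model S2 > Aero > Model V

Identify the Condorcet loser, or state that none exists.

Pairwise majorities:
Cirrus–Model S2: Model S2 7–4.
Cirrus vs Aero: Cirrus preferred on 4+4 = 8 ballots; Cirrus wins 8–3.
Cirrus vs Model V: Cirrus is ranked higher on 4 ballots, Model V on 7. Model V wins 7–4.
Model S2 vs Aero: Model S2 wins 9–2.
Model S2 vs Model V: Model S2 is ranked higher on 2+1+4 = 7 ballots, Model V on 4. Model S2 wins 7–4.
Aero vs Model V: Aero, 7–4.
No design is winless: Cirrus beats Aero; Model S2 beats Cirrus; Aero beats Model V; Model V beats Cirrus. There is no Condorcet loser.

none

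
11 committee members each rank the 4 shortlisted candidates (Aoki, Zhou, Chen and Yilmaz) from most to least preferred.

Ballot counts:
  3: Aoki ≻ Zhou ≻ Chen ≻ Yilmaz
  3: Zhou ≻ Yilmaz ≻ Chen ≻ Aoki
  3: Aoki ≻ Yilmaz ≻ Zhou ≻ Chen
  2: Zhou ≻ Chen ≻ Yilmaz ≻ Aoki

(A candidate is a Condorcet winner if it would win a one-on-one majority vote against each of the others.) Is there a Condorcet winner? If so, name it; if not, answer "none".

Check each pair by majority over 11 ballots:
Aoki vs Zhou: 3+3 = 6 for Aoki, 5 for Zhou — Aoki by 6–5.
Aoki vs Chen: 6 to 5, Aoki.
Aoki vs Yilmaz: 3+3 = 6 for Aoki, 5 for Yilmaz — Aoki by 6–5.
Zhou vs Chen: Zhou is ranked higher on 3+3+3+2 = 11 ballots, Chen on 0. Zhou wins 11–0.
Zhou vs Yilmaz: 3+3+2 = 8 for Zhou, 3 for Yilmaz — Zhou by 8–3.
Chen vs Yilmaz: 5 to 6, Yilmaz.
Only Aoki has no losses; Aoki is the Condorcet winner.

Aoki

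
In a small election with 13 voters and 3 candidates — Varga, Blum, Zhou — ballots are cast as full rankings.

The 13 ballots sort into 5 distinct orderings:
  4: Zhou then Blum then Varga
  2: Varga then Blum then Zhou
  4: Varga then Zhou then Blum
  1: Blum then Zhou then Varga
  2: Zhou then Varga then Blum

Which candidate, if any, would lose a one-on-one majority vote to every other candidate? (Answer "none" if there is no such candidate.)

Pairwise majorities:
Varga–Blum: Varga 8–5.
Varga vs Zhou: Varga preferred on 2+4 = 6 ballots; Zhou wins 7–6.
Blum vs Zhou: Zhou wins 10–3.
Blum is beaten in every head-to-head and is the Condorcet loser.

Blum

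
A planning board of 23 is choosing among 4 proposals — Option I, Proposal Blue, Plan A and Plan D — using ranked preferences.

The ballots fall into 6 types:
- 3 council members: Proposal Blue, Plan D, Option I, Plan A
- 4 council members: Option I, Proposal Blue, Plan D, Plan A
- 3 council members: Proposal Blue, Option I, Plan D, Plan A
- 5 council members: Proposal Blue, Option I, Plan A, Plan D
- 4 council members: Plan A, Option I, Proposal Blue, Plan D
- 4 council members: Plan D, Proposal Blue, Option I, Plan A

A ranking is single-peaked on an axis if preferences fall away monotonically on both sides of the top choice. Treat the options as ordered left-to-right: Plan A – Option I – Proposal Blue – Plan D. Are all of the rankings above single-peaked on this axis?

Axis positions: Plan A=1, Option I=2, Proposal Blue=3, Plan D=4.
Type 1 (peak Proposal Blue at position 3): ranking walks positions 3-4-2-1, expanding outward from the peak — single-peaked.
Type 2 (peak Option I at position 2): ranking walks positions 2-3-4-1, expanding outward from the peak — single-peaked.
Type 3 (peak Proposal Blue at position 3): ranking walks positions 3-2-4-1, expanding outward from the peak — single-peaked.
Type 4 (peak Proposal Blue at position 3): ranking walks positions 3-2-1-4, expanding outward from the peak — single-peaked.
Type 5 (peak Plan A at position 1): ranking walks positions 1-2-3-4, expanding outward from the peak — single-peaked.
Type 6 (peak Plan D at position 4): ranking walks positions 4-3-2-1, expanding outward from the peak — single-peaked.
Every ranking is single-peaked on this axis.

yes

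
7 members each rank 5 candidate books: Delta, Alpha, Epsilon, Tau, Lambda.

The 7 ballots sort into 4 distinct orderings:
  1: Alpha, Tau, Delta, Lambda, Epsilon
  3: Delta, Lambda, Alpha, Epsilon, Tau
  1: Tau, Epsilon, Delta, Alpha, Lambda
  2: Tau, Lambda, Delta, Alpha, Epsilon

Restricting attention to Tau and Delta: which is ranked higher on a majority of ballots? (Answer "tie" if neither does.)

Ballots ranking Tau above Delta: 1 + 1 + 2 = 4.
Ballots ranking Delta above Tau: 7 − 4 = 3.
Tau wins the head-to-head 4–3.

Tau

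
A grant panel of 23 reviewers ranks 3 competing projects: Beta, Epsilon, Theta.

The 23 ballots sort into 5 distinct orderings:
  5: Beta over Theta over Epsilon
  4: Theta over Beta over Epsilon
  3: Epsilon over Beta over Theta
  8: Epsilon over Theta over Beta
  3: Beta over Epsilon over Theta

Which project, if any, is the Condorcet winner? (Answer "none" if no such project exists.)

none

Pairwise majorities:
Beta vs Epsilon: 5+4+3 = 12 for Beta, 11 for Epsilon — Beta by 12–11.
Beta vs Theta: 5+3+3 = 11 for Beta, 12 for Theta — Theta by 12–11.
Epsilon vs Theta: 14 to 9, Epsilon.
Each project drops at least one matchup (Beta loses to Theta; Epsilon loses to Beta; Theta loses to Epsilon); the cycle Beta > Epsilon > Theta > Beta rules out a Condorcet winner.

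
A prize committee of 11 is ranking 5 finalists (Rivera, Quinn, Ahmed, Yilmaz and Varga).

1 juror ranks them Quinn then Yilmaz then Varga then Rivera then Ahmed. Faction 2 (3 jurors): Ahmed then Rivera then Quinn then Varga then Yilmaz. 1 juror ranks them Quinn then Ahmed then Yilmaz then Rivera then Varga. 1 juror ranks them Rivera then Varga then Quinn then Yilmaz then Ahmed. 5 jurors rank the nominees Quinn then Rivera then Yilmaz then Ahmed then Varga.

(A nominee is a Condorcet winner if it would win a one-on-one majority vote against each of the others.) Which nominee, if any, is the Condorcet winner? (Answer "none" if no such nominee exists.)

Quinn

Check each pair by majority over 11 ballots:
Rivera vs Quinn: 3+1 = 4 for Rivera, 7 for Quinn — Quinn by 7–4.
Rivera vs Ahmed: Rivera preferred on 1+1+5 = 7 ballots; Rivera wins 7–4.
Rivera vs Yilmaz: 9 to 2, Rivera.
Rivera vs Varga: Rivera preferred on 3+1+1+5 = 10 ballots; Rivera wins 10–1.
Quinn vs Ahmed: 8 to 3, Quinn.
Quinn vs Yilmaz: 1+3+1+1+5 = 11 for Quinn, 0 for Yilmaz — Quinn by 11–0.
Quinn vs Varga: 10 to 1, Quinn.
Ahmed vs Yilmaz: Ahmed preferred on 3+1 = 4 ballots; Yilmaz wins 7–4.
Ahmed vs Varga: 9 to 2, Ahmed.
Yilmaz vs Varga: Yilmaz preferred on 1+1+5 = 7 ballots; Yilmaz wins 7–4.
Only Quinn has no losses; Quinn is the Condorcet winner.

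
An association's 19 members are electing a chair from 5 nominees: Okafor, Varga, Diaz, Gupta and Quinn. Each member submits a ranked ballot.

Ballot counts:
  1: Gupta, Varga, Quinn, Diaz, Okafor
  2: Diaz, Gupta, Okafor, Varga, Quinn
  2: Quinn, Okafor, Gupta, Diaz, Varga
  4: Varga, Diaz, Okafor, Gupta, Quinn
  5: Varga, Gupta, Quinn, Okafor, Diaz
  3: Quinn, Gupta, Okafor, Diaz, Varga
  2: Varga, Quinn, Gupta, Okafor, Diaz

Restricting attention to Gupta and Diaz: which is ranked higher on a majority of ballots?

Gupta

Ballots ranking Gupta above Diaz: 1 + 2 + 5 + 3 + 2 = 13.
Ballots ranking Diaz above Gupta: 19 − 13 = 6.
Gupta wins the head-to-head 13–6.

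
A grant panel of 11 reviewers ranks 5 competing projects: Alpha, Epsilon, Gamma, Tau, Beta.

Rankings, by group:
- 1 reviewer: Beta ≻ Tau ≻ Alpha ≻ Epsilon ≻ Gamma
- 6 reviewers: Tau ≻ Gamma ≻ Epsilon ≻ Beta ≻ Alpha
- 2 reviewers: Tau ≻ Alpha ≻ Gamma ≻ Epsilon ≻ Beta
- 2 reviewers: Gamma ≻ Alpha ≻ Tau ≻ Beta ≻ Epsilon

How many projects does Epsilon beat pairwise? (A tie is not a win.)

2

Epsilon against each rival (11 reviewers):
Epsilon–Alpha: Epsilon 6–5.
Epsilon vs Gamma: Epsilon is ranked higher on 1 ballot, Gamma on 10. Gamma wins 10–1.
Epsilon vs Tau: Epsilon is ranked higher on 0 ballots, Tau on 11. Tau wins 11–0.
Epsilon vs Beta: Epsilon is ranked higher on 6+2 = 8 ballots, Beta on 3. Epsilon wins 8–3.
Epsilon beats Alpha, Beta; loses to Gamma, Tau — 2 pairwise wins.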